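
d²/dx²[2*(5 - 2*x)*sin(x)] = 4*x*sin(x) - 10*sin(x) - 8*cos(x)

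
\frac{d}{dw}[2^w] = 2^w*log(2)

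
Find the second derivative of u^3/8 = 3*u/4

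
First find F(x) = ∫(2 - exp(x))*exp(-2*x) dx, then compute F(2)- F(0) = -exp(-4) + exp(-2)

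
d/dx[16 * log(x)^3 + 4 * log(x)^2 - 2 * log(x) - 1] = (48*log(x)^2 + 8*log(x) - 2)/x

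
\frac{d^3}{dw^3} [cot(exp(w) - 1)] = (-6*(-1 + sin(exp(w) - 1)^(-2))^2*exp(2*w) + 6*exp(2*w) - 8*exp(2*w)/sin(exp(w) - 1)^2 + 6*exp(w)*cos(exp(w) - 1)/sin(exp(w) - 1)^3 - 1/sin(exp(w) - 1)^2)*exp(w)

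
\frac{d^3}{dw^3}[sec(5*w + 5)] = 750*tan(5*w + 5)^3*sec(5*w + 5) + 625*tan(5*w + 5)*sec(5*w + 5)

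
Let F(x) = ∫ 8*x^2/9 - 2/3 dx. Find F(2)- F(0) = 28/27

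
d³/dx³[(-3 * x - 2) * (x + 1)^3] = -72*x - 66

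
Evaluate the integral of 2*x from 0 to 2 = 4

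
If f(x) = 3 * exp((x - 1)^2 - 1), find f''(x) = 12*x^2*exp(x^2 - 2*x) - 24*x*exp(x^2 - 2*x) + 18*exp(x^2 - 2*x)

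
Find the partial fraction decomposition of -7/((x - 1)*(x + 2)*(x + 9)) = -1/(10*(x + 9)) + 1/(3*(x + 2)) - 7/(30*(x - 1))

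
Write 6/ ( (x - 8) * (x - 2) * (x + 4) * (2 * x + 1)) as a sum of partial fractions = 48/(595*(2*x + 1)) - 1/(84*(x + 4)) - 1/(30*(x - 2)) + 1/(204*(x - 8))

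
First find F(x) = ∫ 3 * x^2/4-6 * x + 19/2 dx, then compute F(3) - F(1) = 3/2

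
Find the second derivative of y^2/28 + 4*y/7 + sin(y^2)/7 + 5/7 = -4*y^2*sin(y^2)/7 + 2*cos(y^2)/7 + 1/14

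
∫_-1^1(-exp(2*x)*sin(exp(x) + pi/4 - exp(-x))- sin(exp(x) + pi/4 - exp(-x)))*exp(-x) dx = -sqrt(2)*sin(E - exp(-1))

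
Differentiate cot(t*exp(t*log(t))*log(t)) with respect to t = -(t*log(t)^2 + t*log(t) + log(t) + 1)*exp(t*log(t))/sin(t*exp(t*log(t))*log(t))^2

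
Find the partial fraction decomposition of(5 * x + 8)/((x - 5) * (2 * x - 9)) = -61/(2*x - 9) + 33/(x - 5)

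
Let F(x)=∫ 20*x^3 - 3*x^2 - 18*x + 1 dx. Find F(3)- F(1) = 304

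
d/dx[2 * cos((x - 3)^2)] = 4*(3 - x)*sin(x^2 - 6*x + 9)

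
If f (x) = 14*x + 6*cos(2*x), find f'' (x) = -24*cos(2*x)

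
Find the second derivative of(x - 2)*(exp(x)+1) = x*exp(x)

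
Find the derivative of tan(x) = cos(x)^(-2)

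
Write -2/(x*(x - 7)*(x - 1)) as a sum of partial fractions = 1/(3*(x - 1)) - 1/(21*(x - 7)) - 2/(7*x)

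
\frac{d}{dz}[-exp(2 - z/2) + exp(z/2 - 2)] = (exp(z - 4) + 1)*exp(2 - z/2)/2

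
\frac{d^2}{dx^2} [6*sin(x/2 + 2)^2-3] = 3*cos(x + 4)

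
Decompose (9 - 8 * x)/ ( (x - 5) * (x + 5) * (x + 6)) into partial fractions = 57/(11*(x + 6)) - 49/(10*(x + 5)) - 31/(110*(x - 5))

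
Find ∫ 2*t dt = t^2 + C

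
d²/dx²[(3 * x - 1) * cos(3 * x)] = -27*x*cos(3*x) - 18*sin(3*x) + 9*cos(3*x)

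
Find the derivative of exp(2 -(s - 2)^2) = (4 - 2*s)*exp(-s^2 + 4*s - 2)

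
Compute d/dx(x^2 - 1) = 2*x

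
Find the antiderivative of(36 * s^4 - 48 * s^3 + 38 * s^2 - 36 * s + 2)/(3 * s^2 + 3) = 4*s^3 - 8*s^2 + 2*s/3 + 2*log(s^2 + 1) + C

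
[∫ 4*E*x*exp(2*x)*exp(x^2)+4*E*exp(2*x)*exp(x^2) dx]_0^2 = -2*E + 2*exp(9)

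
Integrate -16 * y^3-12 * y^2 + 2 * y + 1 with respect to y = -4*y^4 - 4*y^3 + y^2 + y + C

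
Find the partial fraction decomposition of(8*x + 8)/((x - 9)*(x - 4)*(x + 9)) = -32/(117*(x + 9)) - 8/(13*(x - 4)) + 8/(9*(x - 9))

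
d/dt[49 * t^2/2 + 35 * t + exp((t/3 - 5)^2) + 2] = 2*t*exp(t^2/9 - 10*t/3 + 25)/9 + 49*t - 10*exp(t^2/9 - 10*t/3 + 25)/3 + 35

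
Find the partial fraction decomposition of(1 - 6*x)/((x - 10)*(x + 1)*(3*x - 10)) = 171/(260*(3*x - 10)) + 7/(143*(x + 1)) - 59/(220*(x - 10))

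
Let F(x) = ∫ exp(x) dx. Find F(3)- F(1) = -E + exp(3)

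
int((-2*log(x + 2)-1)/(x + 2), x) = -(log(x + 2) + 1)*log(x + 2) + C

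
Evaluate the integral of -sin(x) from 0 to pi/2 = -1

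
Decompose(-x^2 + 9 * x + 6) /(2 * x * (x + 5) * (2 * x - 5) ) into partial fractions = 89/(150*(2*x - 5)) - 32/(75*(x + 5)) - 3/(25*x)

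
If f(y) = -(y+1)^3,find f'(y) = -3*y^2 - 6*y - 3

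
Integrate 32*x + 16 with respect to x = 16*x^2 + 16*x + C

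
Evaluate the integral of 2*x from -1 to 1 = 0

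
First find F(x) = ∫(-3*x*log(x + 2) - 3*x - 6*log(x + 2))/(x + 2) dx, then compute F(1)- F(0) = -3*log(3)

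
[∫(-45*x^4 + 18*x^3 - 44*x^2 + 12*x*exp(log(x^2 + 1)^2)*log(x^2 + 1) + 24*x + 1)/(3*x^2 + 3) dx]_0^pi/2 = -5*pi^3/8 - 1 + pi/6 + log(1 + pi^2/4) + exp(log(1 + pi^2/4)^2) + 3*pi^2/4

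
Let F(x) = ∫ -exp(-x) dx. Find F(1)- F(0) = -1 + exp(-1)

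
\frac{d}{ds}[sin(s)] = cos(s)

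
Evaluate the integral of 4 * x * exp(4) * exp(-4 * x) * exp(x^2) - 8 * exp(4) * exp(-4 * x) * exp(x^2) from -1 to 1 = -2*exp(9) + 2*E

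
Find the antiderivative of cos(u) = sin(u) + C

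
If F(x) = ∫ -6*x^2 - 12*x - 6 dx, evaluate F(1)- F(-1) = -16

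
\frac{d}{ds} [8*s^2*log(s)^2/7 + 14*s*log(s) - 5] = 16*s*log(s)^2/7 + 16*s*log(s)/7 + 14*log(s) + 14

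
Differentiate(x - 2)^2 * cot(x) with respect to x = -x^2/sin(x)^2 + 2*x/tan(x) + 4*x/sin(x)^2 - 4/tan(x) - 4/sin(x)^2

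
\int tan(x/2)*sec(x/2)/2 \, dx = sec(x/2) + C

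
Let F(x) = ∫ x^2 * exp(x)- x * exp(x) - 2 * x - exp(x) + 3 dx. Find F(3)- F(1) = -2 + 2*exp(3)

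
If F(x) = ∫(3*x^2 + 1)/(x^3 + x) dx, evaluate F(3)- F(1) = -log(6) + log(90)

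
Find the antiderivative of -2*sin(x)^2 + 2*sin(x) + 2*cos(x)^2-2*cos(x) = sin(2*x) - 2*sqrt(2)*sin(x + pi/4) + C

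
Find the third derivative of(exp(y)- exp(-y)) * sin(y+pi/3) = -2*sqrt(2)*(exp(2*y)*sin(y + pi/12) + cos(y + pi/12))*exp(-y)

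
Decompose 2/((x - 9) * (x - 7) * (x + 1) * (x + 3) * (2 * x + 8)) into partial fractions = 1/(429*(x + 4)) - 1/(240*(x + 3)) + 1/(480*(x + 1)) - 1/(1760*(x - 7)) + 1/(3120*(x - 9))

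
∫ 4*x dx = 2*x^2 + C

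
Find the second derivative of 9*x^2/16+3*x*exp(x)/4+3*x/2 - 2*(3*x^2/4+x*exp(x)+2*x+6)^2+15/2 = -3*x^3*exp(x) - 8*x^2*exp(2*x) - 26*x^2*exp(x) - 27*x^2/2 - 16*x*exp(2*x) - 293*x*exp(x)/4 - 36*x - 4*exp(2*x) - 125*exp(x)/2 - 407/8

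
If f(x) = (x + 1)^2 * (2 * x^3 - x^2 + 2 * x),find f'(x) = 10*x^4 + 12*x^3 + 6*x^2 + 6*x + 2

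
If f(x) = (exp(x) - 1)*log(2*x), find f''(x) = (x^2*exp(x)*log(x) + x^2*exp(x)*log(2) + 2*x*exp(x) - exp(x) + 1)/x^2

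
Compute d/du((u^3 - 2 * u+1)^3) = 9*u^8 - 42*u^6 + 18*u^5 + 60*u^4 - 48*u^3 - 15*u^2 + 24*u - 6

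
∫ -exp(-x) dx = exp(-x) + C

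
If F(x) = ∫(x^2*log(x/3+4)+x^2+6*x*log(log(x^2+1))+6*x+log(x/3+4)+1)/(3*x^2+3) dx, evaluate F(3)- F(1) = -13*log(13/3)/3 - log(2)*log(log(2)) + log(10)*log(log(10)) + 5*log(5)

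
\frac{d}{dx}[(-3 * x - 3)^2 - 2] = 18*x + 18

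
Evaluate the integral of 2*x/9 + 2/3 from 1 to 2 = 1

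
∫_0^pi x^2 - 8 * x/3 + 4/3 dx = pi*(-2 + pi)^2/3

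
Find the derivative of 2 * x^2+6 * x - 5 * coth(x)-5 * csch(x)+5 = 4*x + 6 + 5*cosh(x)/sinh(x)^2 + 5/sinh(x)^2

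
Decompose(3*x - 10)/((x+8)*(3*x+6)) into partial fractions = 17/(9*(x + 8)) - 8/(9*(x + 2))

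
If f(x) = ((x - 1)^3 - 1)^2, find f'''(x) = 120*x^3 - 360*x^2 + 360*x - 132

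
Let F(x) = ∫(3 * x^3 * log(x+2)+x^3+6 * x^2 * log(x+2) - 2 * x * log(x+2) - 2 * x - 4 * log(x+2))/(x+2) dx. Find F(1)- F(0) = -log(3)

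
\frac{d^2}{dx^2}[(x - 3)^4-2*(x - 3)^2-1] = 12*x^2 - 72*x + 104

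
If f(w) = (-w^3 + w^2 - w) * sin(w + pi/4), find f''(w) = w^3*sin(w + pi/4) + 5*sqrt(2)*w^2*sin(w)/2 - 7*sqrt(2)*w^2*cos(w)/2 - 9*sqrt(2)*w*sin(w)/2 - sqrt(2)*w*cos(w)/2 + 2*sqrt(2)*sin(w)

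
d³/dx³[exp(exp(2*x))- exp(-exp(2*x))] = (8*exp(6*x) - 24*exp(4*x) + 8*exp(2*x) + 8*exp(2*x + 2*exp(2*x)) + 24*exp(4*x + 2*exp(2*x)) + 8*exp(6*x + 2*exp(2*x)))*exp(-exp(2*x))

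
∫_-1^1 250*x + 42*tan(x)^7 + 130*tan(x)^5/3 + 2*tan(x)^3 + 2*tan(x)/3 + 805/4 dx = 805/2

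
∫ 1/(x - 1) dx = log(4*x - 4) + C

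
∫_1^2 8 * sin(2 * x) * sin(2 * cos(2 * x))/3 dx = -2*cos(2*cos(2))/3 + 2*cos(2*cos(4))/3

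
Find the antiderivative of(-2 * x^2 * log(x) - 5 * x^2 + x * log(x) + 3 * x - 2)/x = -(log(x) + 2)*(x^2 - x + 2) + C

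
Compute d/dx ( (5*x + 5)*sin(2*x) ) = 10*x*cos(2*x) + 5*sin(2*x) + 10*cos(2*x)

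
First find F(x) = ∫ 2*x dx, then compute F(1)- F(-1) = 0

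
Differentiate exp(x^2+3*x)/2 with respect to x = x*exp(x^2 + 3*x) + 3*exp(x^2 + 3*x)/2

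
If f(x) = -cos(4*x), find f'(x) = 4*sin(4*x)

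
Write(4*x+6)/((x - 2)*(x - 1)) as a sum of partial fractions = -10/(x - 1) + 14/(x - 2)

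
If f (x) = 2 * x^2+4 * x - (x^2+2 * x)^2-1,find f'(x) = -4*x^3 - 12*x^2 - 4*x + 4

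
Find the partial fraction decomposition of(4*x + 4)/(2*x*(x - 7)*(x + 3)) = -2/(15*(x + 3)) + 8/(35*(x - 7)) - 2/(21*x)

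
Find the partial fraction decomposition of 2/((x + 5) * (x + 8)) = -2/(3*(x + 8)) + 2/(3*(x + 5))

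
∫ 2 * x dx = x^2 + C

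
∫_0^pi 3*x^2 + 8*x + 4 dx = (-1 + (1 + pi)^2)*(2 + pi)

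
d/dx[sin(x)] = cos(x)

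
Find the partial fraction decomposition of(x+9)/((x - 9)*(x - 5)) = -7/(2*(x - 5)) + 9/(2*(x - 9))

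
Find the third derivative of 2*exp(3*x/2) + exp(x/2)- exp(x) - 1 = 27*exp(3*x/2)/4 + exp(x/2)/8 - exp(x)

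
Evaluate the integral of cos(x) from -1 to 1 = 2*sin(1)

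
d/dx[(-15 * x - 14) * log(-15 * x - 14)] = -15*log(-15*x - 14) - 15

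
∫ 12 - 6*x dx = -3*x^2 + 12*x + C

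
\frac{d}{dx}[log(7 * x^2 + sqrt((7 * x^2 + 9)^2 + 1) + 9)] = (98*x^3 + 14*x*sqrt(49*x^4 + 126*x^2 + 82) + 126*x)/(49*x^4 + 7*x^2*sqrt(49*x^4 + 126*x^2 + 82) + 126*x^2 + 9*sqrt(49*x^4 + 126*x^2 + 82) + 82)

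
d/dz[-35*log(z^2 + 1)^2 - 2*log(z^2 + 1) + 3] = (-140*z*log(z^2 + 1) - 4*z)/(z^2 + 1)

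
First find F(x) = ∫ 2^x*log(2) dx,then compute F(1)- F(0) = 1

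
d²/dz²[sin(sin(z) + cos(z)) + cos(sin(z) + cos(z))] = 2*sqrt(2)*sin(z)*sin(sqrt(2)*sin(z + pi/4) + pi/4)*cos(z) - 2*sin(z + pi/4)*cos(sqrt(2)*sin(z + pi/4) + pi/4) - sqrt(2)*sin(sqrt(2)*sin(z + pi/4) + pi/4)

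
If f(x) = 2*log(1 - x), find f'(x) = 2/(x - 1)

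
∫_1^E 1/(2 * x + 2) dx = -log(2)/2 + log(1 + E)/2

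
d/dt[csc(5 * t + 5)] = -5*cot(5*t + 5)*csc(5*t + 5)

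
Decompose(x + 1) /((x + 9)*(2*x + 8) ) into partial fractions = 4/(5*(x + 9)) - 3/(10*(x + 4))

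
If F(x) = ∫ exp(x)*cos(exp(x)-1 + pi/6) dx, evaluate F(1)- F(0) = -1/2 + sin(-1 + pi/6 + E)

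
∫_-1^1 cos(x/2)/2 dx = 2*sin(1/2)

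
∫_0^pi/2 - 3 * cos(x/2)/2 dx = -3*sqrt(2)/2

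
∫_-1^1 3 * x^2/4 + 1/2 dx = 3/2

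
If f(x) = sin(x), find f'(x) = cos(x)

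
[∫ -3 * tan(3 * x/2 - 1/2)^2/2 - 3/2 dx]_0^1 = -tan(1) - tan(1/2)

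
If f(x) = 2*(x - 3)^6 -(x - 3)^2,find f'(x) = 12*x^5 - 180*x^4 + 1080*x^3 - 3240*x^2 + 4858*x - 2910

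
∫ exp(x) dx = exp(x) + C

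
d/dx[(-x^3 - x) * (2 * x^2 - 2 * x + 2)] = -10*x^4 + 8*x^3 - 12*x^2 + 4*x - 2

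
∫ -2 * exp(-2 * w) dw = exp(-2*w) + C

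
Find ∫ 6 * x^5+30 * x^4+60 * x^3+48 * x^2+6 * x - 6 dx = x^6 + 6*x^5 + 15*x^4 + 16*x^3 + 3*x^2 - 6*x + C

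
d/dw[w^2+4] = 2*w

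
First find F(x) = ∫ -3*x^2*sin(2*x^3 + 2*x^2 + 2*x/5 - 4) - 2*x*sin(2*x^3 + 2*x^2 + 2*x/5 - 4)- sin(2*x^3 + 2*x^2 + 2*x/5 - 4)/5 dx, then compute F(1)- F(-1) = -cos(22/5)/2 + cos(2/5)/2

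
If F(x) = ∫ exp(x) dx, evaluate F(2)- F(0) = -1 + exp(2)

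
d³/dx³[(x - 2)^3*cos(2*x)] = 8*x^3*sin(2*x) - 48*x^2*sin(2*x) - 36*x^2*cos(2*x) + 60*x*sin(2*x) + 144*x*cos(2*x) + 8*sin(2*x) - 138*cos(2*x)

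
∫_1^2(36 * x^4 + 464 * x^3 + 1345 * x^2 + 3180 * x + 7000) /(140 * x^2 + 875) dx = -log(29) + log(41) + 95/7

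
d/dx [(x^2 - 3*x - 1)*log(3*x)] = (2*x^2*log(x) + x^2 + 2*x^2*log(3) - 3*x*log(x) - 3*x*log(3) - 3*x - 1)/x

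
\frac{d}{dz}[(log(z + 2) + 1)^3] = (3*log(z + 2)^2 + 6*log(z + 2) + 3)/(z + 2)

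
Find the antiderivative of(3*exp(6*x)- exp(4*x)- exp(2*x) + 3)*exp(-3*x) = -2*sinh(x) + 2*sinh(3*x) + C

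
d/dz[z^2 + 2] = 2*z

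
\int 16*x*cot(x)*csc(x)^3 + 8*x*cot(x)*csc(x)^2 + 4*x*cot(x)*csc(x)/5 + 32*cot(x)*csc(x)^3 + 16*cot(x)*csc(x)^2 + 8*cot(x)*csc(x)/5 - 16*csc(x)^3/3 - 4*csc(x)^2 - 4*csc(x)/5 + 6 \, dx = -2*(x + 2)*(40*csc(x)^3 + 30*csc(x)^2 + 6*csc(x) - 45)/15 + C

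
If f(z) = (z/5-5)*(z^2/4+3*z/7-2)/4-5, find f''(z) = 3*z/40 - 163/280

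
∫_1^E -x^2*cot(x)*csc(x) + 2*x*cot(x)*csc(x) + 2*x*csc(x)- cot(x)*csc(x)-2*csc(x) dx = (-1 + E)^2*csc(E)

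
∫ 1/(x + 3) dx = log(3*x + 9) + C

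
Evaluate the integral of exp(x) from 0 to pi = -1 + exp(pi)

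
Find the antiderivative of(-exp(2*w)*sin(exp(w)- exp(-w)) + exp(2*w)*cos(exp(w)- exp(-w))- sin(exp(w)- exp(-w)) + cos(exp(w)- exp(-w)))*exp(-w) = sqrt(2)*sin(2*sinh(w) + pi/4) + C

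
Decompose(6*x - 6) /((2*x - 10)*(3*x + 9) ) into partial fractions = 1/(2*(x + 3)) + 1/(2*(x - 5))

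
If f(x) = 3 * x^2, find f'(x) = 6*x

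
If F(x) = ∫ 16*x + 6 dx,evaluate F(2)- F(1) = 30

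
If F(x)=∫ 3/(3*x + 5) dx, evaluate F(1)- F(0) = -log(10) + log(16)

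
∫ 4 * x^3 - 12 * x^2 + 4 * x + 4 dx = x^4 - 4*x^3 + 2*x^2 + 4*x + C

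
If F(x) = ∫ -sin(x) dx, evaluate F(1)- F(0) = -1 + cos(1)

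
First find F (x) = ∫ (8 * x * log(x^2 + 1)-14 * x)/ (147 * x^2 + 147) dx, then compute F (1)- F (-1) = 0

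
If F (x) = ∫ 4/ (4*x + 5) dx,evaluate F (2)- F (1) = -log(18) + log(26)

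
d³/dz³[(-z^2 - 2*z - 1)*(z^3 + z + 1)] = -60*z^2 - 48*z - 12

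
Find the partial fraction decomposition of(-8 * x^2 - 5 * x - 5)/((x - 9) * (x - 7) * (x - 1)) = -3/(8*(x - 1)) + 36/(x - 7) - 349/(8*(x - 9))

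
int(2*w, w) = w^2 + C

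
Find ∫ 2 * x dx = x^2 + C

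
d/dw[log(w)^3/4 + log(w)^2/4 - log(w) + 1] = (3*log(w)^2 + 2*log(w) - 4)/(4*w)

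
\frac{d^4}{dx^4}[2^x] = 2^x*log(2)^4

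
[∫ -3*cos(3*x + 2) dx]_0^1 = sin(2) - sin(5)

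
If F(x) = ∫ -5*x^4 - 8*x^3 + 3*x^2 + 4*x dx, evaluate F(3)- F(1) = -360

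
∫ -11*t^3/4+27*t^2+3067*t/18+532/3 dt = -11*t^4/16 + 9*t^3 + 3067*t^2/36 + 532*t/3 + C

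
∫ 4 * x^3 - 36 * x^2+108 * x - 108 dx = x^4 - 12*x^3 + 54*x^2 - 108*x + C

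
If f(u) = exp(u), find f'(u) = exp(u)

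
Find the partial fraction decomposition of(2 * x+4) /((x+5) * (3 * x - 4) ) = 20/(19*(3*x - 4)) + 6/(19*(x + 5))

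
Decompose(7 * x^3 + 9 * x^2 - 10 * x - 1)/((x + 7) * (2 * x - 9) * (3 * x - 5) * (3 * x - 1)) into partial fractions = -83/(6600*(3*x - 1)) - 1073/(5304*(3*x - 5)) + 6193/(9775*(2*x - 9)) + 1891/(13156*(x + 7))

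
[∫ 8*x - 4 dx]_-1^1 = -8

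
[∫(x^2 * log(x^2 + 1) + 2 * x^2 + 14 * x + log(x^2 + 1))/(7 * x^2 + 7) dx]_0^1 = 8*log(2)/7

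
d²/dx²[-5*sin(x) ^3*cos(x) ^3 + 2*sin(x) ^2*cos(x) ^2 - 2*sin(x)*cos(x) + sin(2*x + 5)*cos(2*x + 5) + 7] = -75*(1 - cos(2*x))^2*sin(2*x)/4 + 8*(1 - cos(2*x))^2 - 15*(cos(2*x) + 1)^2*sin(2*x)/4 + 34*sin(2*x) - 15*sin(4*x) - 8*sin(4*x + 10) + 16*cos(2*x) - 12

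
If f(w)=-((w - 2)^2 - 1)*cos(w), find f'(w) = w^2*sin(w) - 4*w*sin(w) - 2*w*cos(w) + 3*sin(w) + 4*cos(w)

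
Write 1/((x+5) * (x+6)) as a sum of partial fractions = -1/(x + 6) + 1/(x + 5)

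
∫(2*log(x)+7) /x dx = (log(x) + 7)*log(x) + C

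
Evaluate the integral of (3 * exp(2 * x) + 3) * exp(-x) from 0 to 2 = -3*exp(-2) + 3*exp(2)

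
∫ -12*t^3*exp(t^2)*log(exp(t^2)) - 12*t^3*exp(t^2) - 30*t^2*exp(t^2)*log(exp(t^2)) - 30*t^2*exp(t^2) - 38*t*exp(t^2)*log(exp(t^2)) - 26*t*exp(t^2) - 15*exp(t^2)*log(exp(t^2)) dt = -t^2*(6*t^2 + 15*t + 13)*exp(t^2) + C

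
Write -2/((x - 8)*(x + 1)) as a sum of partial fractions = 2/(9*(x + 1)) - 2/(9*(x - 8))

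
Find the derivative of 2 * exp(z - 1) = 2*exp(z - 1)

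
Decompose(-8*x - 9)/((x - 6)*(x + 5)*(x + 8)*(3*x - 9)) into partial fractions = -5/(126*(x + 8)) + 31/(792*(x + 5)) + 1/(24*(x - 3)) - 19/(462*(x - 6))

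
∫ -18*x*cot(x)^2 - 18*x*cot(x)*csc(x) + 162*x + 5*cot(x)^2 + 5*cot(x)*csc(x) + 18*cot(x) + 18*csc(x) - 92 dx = (18*x - 5)*(5*x + cot(x) + csc(x) - 4) + C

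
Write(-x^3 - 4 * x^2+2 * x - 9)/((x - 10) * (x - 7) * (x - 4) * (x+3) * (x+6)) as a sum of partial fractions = 17/(2080*(x + 6)) + 4/(455*(x + 3)) - 43/(420*(x - 4)) + 89/(195*(x - 7)) - 463/(1248*(x - 10))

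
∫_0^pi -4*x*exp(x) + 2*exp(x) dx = 2*(3 - 2*pi)*exp(pi) - 6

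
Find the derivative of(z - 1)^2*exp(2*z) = 2*z^2*exp(2*z) - 2*z*exp(2*z)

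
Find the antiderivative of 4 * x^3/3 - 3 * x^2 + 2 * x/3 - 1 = x^4/3 - x^3 + x^2/3 - x + C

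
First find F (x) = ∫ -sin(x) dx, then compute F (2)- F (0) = -1 + cos(2)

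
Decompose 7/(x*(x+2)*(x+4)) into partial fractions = 7/(8*(x + 4)) - 7/(4*(x + 2)) + 7/(8*x)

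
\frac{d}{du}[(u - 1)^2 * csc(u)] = (-u^2*cos(u)/sin(u) + 2*u + 2*u*cos(u)/sin(u) - 2 - cos(u)/sin(u))/sin(u)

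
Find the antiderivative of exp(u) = exp(u) + C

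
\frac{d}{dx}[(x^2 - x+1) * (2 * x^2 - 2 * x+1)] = 8*x^3 - 12*x^2 + 10*x - 3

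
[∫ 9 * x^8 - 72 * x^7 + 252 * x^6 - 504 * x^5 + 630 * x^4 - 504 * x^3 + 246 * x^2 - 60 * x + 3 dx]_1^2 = -1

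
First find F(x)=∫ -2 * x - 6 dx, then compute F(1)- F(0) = -7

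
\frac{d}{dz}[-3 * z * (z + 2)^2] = -9*z^2 - 24*z - 12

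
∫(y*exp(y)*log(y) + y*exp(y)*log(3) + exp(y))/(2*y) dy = exp(y)*log(3*y)/2 + C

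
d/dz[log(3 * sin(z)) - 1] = 1/tan(z)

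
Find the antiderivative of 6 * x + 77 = 3*x^2 + 77*x + C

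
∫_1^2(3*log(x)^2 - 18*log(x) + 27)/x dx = (-3 + log(2))^3 + 27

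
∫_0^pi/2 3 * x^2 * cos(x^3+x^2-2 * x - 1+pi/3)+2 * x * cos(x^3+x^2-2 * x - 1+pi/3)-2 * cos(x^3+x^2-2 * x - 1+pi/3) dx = -sin(-1 + pi/3 + pi^2/4 + pi^3/8) - cos(pi/6 + 1)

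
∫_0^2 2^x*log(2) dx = 3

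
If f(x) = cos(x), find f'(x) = -sin(x)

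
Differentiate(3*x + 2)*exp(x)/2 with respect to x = 3*x*exp(x)/2 + 5*exp(x)/2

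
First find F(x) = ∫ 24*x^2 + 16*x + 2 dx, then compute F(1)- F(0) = 18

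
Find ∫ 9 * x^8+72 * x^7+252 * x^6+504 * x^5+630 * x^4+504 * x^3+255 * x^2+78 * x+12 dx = x^9 + 9*x^8 + 36*x^7 + 84*x^6 + 126*x^5 + 126*x^4 + 85*x^3 + 39*x^2 + 12*x + C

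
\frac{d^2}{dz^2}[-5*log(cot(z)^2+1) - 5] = -10/sin(z)^2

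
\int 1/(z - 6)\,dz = log(6 - z) + C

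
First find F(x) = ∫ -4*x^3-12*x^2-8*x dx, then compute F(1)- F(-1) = -8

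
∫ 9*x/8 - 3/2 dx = 9*x^2/16 - 3*x/2 + C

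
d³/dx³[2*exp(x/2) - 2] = exp(x/2)/4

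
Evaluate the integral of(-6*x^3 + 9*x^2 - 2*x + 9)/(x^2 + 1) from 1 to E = -3*exp(2) - 6 - 2*log(2) + 2*log(1 + exp(2)) + 9*E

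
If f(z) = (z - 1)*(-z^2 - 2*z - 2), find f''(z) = -6*z - 2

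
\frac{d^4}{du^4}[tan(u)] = 24*tan(u)^5 + 40*tan(u)^3 + 16*tan(u)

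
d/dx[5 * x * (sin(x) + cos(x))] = 5*sqrt(2)*(x*cos(x + pi/4) + sin(x + pi/4))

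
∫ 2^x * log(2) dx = 2^x + C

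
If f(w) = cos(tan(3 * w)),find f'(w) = -3*sin(tan(3*w))/cos(3*w)^2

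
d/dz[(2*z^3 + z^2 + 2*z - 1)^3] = 72*z^8 + 96*z^7 + 210*z^6 + 78*z^5 + 90*z^4 - 60*z^3 + 6*z^2 - 18*z + 6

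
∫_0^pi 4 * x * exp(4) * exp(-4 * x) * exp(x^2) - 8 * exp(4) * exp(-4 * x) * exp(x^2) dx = -2*exp(4) + 2*exp((-2 + pi)^2)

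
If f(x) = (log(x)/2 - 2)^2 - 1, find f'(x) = (log(x) - 4)/(2*x)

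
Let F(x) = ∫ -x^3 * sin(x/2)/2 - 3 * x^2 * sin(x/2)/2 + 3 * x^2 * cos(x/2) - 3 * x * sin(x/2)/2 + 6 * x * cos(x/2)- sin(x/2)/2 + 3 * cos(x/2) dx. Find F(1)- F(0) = -1 + 8*cos(1/2)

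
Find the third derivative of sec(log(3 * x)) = (6*tan(log(x) + log(3))^3*sec(log(x) + log(3)) - 6*tan(log(x) + log(3))^2*sec(log(x) + log(3)) + 7*tan(log(x) + log(3))*sec(log(x) + log(3)) - 3*sec(log(x) + log(3)))/x^3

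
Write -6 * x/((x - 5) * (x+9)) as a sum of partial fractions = -27/(7*(x + 9)) - 15/(7*(x - 5))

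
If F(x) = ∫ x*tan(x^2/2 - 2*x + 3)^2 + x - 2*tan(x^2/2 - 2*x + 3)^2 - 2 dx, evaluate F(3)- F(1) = 0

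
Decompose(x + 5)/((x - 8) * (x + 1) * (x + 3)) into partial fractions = 1/(11*(x + 3)) - 2/(9*(x + 1)) + 13/(99*(x - 8))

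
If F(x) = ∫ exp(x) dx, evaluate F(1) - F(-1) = E - exp(-1)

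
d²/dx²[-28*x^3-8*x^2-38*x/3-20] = -168*x - 16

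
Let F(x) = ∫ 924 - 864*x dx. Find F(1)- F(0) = 492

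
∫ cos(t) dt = sin(t) + C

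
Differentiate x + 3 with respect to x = 1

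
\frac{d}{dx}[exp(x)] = exp(x)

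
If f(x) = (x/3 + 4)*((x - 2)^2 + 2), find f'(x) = x^2 + 16*x/3 - 14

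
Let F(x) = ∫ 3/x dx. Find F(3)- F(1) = 3*log(3)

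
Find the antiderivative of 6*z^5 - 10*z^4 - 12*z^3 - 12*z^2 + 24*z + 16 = z^6 - 2*z^5 - 3*z^4 - 4*z^3 + 12*z^2 + 16*z + C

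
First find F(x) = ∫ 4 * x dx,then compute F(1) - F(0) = 2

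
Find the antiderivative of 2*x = x^2 + C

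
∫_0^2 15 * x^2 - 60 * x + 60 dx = 40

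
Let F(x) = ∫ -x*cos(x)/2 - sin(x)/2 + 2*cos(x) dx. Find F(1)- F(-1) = 4*sin(1)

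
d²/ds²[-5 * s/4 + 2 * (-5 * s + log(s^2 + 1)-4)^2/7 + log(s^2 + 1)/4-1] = (200*s^4 - 80*s^3 - 16*s^2*log(s^2 + 1) + 489*s^2 - 240*s + 16*log(s^2 + 1) + 143)/(14*s^4 + 28*s^2 + 14)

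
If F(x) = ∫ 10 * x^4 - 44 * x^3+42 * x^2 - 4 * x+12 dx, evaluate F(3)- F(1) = -24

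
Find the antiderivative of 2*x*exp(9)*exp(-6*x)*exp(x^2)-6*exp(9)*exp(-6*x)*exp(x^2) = exp((x - 3)^2) + C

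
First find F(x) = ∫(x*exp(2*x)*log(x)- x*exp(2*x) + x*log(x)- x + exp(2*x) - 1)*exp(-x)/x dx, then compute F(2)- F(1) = (-1 + log(2))*(-exp(-2) + exp(2)) - exp(-1) + E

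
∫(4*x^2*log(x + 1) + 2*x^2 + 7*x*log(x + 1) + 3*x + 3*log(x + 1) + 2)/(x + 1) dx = (2*x^2 + 3*x + 2)*log(x + 1) + C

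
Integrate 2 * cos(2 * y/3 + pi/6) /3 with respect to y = sin((4*y + pi)/6) + C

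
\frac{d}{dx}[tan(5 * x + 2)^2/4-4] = 5*tan(5*x + 2)^3/2 + 5*tan(5*x + 2)/2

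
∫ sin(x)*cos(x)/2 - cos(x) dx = (sin(x) - 4)*sin(x)/4 + C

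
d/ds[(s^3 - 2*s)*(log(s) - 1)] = 3*s^2*log(s) - 2*s^2 - 2*log(s)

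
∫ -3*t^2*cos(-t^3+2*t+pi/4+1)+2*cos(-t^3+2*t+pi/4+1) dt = sin(-t^3 + 2*t + pi/4 + 1) + C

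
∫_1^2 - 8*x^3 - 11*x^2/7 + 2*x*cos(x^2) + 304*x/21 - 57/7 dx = -422/21 - sin(1) + sin(4)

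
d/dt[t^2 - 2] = 2*t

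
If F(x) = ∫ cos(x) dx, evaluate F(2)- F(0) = sin(2)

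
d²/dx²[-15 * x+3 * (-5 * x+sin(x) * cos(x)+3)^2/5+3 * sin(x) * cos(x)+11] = 12*x*sin(2*x) + 12*(1 - cos(2*x))^2/5 - 66*sin(2*x)/5 - 36*cos(2*x)/5 + 132/5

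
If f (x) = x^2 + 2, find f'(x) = 2*x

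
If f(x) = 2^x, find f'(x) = 2^x*log(2)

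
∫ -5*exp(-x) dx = 5*exp(-x) + C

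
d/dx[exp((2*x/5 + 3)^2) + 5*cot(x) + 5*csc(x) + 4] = 8*x*exp(4*x^2/25 + 12*x/5 + 9)/25 + 12*exp(4*x^2/25 + 12*x/5 + 9)/5 - 5*cot(x)^2 - 5*cot(x)*csc(x) - 5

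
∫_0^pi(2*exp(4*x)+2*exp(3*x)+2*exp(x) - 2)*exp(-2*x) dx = -1 + (-exp(-pi) + 1 + exp(pi))^2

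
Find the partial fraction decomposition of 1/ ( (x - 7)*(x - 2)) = -1/(5*(x - 2)) + 1/(5*(x - 7))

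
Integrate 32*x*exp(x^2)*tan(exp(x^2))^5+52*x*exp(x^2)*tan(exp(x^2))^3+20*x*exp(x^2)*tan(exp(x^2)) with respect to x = (4*tan(exp(x^2))^2 + 5)*tan(exp(x^2))^2 + C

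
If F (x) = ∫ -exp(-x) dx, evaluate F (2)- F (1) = -exp(-1) + exp(-2)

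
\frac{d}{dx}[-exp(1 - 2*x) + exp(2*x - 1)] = (2*exp(4*x - 2) + 2)*exp(1 - 2*x)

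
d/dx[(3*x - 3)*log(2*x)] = (3*x*log(x) + 3*x*log(2) + 3*x - 3)/x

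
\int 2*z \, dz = z^2 + C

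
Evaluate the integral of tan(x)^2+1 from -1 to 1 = 2*tan(1)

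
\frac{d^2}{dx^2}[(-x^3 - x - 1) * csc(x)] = (x^3 - 2*x^3/sin(x)^2 + 6*x^2*cos(x)/sin(x) - 5*x - 2*x/sin(x)^2 + 1 + 2*cos(x)/sin(x) - 2/sin(x)^2)/sin(x)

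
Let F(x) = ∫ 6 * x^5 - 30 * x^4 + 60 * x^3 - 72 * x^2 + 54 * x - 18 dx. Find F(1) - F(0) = -5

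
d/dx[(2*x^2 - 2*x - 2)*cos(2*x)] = -4*x^2*sin(2*x) + 4*sqrt(2)*x*sin(2*x + pi/4) + 4*sin(2*x) - 2*cos(2*x)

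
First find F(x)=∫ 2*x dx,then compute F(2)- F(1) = 3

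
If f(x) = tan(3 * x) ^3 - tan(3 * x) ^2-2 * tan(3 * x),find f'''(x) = 1620*tan(3*x)^6 - 648*tan(3*x)^5 + 2754*tan(3*x)^4 - 1080*tan(3*x)^3 + 1188*tan(3*x)^2 - 432*tan(3*x) + 54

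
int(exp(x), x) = exp(x) + C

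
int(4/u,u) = 4*log(u) + C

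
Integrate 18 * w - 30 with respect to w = 9*w^2 - 30*w + C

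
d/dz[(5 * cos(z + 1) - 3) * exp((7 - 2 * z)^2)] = (40*z*cos(z + 1) - 24*z - 5*sin(z + 1) - 140*cos(z + 1) + 84)*exp(49)*exp(-28*z)*exp(4*z^2)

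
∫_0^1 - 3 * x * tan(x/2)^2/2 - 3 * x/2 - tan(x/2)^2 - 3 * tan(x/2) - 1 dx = -5*tan(1/2)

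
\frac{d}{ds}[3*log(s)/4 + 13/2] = 3/(4*s)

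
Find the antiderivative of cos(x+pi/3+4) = sin(x + pi/3 + 4) + C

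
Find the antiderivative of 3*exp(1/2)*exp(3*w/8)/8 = exp(3*w/8 + 1/2) + C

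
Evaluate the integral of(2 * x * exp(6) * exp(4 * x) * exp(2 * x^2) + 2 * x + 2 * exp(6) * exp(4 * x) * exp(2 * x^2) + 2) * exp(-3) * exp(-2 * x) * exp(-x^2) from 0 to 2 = -exp(3) - exp(-11) + exp(-3) + exp(11)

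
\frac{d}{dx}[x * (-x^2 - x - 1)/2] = -3*x^2/2 - x - 1/2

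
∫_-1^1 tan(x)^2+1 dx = 2*tan(1)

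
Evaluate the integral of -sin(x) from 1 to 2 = -cos(1) + cos(2)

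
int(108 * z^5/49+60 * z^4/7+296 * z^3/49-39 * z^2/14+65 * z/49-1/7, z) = 18*z^6/49 + 12*z^5/7 + 74*z^4/49 - 13*z^3/14 + 65*z^2/98 - z/7 + C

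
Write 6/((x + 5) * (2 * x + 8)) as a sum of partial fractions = -3/(x + 5) + 3/(x + 4)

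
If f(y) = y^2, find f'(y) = 2*y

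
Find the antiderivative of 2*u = u^2 + C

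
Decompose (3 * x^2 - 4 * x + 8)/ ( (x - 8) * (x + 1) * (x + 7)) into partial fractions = 61/(30*(x + 7)) - 5/(18*(x + 1)) + 56/(45*(x - 8))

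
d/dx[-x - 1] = -1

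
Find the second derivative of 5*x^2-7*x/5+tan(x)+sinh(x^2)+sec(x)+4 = 4*x^2*sinh(x^2) + 2*tan(x)^3 + 2*tan(x)^2*sec(x) + 2*tan(x) + 2*cosh(x^2) + sec(x) + 10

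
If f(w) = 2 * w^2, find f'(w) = 4*w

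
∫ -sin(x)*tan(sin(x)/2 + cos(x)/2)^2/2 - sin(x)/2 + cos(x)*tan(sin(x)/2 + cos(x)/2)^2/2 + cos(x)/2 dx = tan(sqrt(2)*sin(x + pi/4)/2) + C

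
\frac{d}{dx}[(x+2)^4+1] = 4*x^3 + 24*x^2 + 48*x + 32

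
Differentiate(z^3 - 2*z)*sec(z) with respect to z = (z^3*sin(z)/cos(z) + 3*z^2 - 2*z*sin(z)/cos(z) - 2)/cos(z)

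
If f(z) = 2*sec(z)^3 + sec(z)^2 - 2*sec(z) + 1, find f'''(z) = 2*(1 - 4/cos(z) - 33/cos(z)^2 + 12/cos(z)^3 + 60/cos(z)^4)*sin(z)/cos(z)^2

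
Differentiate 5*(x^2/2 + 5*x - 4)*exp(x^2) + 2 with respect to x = 5*x^3*exp(x^2) + 50*x^2*exp(x^2) - 35*x*exp(x^2) + 25*exp(x^2)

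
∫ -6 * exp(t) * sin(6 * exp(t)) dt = cos(6*exp(t)) + C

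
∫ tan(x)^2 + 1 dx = tan(x) + C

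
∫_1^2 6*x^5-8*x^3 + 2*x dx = 36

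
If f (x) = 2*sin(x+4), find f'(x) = 2*cos(x + 4)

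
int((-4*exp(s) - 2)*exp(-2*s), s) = (4*exp(s) + 1)*exp(-2*s) + C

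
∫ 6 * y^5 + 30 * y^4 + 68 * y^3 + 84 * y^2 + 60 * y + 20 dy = y^6 + 6*y^5 + 17*y^4 + 28*y^3 + 30*y^2 + 20*y + C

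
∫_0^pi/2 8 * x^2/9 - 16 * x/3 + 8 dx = (-2 + pi/3)^3 + 8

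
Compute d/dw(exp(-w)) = -exp(-w)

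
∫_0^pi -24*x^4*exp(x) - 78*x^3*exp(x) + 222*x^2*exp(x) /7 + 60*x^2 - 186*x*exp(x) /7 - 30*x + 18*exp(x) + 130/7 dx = (-5 + 6*pi*exp(pi))*(-4*pi^3 - 26*pi/7 + 3 + 3*pi^2) + 15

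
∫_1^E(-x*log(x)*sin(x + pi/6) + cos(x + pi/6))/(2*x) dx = cos(pi/6 + E)/2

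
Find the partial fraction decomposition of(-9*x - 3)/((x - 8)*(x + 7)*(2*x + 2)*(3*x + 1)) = -1/(60*(x + 7)) + 1/(36*(x + 1)) - 1/(90*(x - 8))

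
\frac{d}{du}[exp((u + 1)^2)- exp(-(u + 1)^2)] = (2*u*exp(2*u^2 + 4*u + 2) + 2*u + 2*exp(2*u^2 + 4*u + 2) + 2)*exp(-u^2 - 2*u - 1)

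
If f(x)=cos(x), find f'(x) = -sin(x)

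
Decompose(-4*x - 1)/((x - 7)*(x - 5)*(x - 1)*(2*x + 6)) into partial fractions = -11/(640*(x + 3)) - 5/(192*(x - 1)) + 21/(128*(x - 5)) - 29/(240*(x - 7))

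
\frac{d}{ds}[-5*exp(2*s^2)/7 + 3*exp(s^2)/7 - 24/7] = -20*s*exp(2*s^2)/7 + 6*s*exp(s^2)/7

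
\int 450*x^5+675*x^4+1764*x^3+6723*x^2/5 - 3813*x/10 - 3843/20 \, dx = 75*x^6 + 135*x^5 + 441*x^4 + 2241*x^3/5 - 3813*x^2/20 - 3843*x/20 + C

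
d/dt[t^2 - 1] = 2*t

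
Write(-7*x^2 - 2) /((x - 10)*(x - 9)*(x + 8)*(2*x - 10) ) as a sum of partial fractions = 25/(442*(x + 8)) - 177/(520*(x - 5)) + 569/(136*(x - 9)) - 39/(10*(x - 10))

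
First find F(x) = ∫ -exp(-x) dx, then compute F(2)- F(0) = -1 + exp(-2)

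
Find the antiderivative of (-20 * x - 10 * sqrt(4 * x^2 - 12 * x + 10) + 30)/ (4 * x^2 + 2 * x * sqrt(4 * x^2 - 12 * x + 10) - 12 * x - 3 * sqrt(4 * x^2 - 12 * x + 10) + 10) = -5*log(2*x + sqrt((2*x - 3)^2 + 1) - 3) + C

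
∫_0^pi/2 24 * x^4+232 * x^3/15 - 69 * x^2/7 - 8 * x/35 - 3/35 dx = (-3 + 3*pi/2 + pi^2)*(pi/14 + pi^2/12 + 3*pi^3/4)/5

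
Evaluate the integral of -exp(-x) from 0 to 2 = -1 + exp(-2)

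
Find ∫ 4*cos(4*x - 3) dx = sin(4*x - 3) + C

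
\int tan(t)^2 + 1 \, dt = tan(t) + C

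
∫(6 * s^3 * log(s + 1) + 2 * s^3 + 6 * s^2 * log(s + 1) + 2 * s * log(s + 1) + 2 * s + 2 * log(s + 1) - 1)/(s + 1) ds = (2*s^3 + 2*s - 1)*log(s + 1) + C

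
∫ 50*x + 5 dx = 25*x^2 + 5*x + C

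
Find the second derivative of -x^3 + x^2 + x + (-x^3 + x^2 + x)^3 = -72*x^7 + 168*x^6 - 150*x^4 + 36*x^2 + 2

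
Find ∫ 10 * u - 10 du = 5*u^2 - 10*u + C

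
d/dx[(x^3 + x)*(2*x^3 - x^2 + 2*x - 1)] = 12*x^5 - 5*x^4 + 16*x^3 - 6*x^2 + 4*x - 1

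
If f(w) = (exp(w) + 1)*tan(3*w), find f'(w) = exp(w)*tan(3*w) + 3*exp(w)/cos(3*w)^2 + 3/cos(3*w)^2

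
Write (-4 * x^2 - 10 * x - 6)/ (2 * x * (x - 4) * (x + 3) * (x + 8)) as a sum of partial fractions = 91/(480*(x + 8)) - 2/(35*(x + 3)) - 55/(336*(x - 4)) + 1/(32*x)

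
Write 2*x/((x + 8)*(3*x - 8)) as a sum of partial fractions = 1/(2*(3*x - 8)) + 1/(2*(x + 8))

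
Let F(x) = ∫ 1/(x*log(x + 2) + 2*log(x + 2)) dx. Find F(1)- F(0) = log(log(3)) - log(log(2))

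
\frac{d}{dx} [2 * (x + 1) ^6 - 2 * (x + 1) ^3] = 12*x^5 + 60*x^4 + 120*x^3 + 114*x^2 + 48*x + 6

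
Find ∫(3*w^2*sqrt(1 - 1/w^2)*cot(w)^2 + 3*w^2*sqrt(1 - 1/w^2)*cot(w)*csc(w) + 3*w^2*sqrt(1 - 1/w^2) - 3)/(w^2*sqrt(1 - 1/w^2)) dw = -3*asec(w) - 3/tan(w) - 3/sin(w) + C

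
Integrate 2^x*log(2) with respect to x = 2^x + C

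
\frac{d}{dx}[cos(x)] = -sin(x)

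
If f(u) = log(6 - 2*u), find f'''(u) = 2/(u^3 - 9*u^2 + 27*u - 27)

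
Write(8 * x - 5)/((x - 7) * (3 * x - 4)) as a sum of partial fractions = -1/(3*x - 4) + 3/(x - 7)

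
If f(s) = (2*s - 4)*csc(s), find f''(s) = 2*(-s + 2*s/sin(s)^2 + 2 - 2*cos(s)/sin(s) - 4/sin(s)^2)/sin(s)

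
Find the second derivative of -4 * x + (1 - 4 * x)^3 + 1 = 96 - 384*x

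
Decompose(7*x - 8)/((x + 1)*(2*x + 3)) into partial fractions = 37/(2*x + 3) - 15/(x + 1)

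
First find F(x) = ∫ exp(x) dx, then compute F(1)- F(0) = -1 + E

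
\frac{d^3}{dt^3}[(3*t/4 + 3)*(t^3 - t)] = 18*t + 18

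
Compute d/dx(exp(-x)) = -exp(-x)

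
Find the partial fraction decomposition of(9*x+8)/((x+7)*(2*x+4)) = 11/(2*(x + 7)) - 1/(x + 2)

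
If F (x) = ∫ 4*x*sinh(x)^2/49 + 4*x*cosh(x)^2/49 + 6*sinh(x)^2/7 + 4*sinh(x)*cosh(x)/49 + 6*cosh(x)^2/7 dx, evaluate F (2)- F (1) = -23*sinh(2)/49 + 25*sinh(4)/49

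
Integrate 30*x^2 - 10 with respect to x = 10*x^3 - 10*x + C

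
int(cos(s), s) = sin(s) + C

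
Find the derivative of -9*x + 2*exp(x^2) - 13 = 4*x*exp(x^2) - 9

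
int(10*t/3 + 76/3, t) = 5*t^2/3 + 76*t/3 + C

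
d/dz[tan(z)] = cos(z)^(-2)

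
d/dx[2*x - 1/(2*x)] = (4*x^2 + 1)/(2*x^2)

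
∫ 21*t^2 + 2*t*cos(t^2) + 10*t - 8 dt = 7*t^3 + 5*t^2 - 8*t + sin(t^2) + C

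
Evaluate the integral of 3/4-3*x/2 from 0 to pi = -3*pi^2/4 + 3*pi/4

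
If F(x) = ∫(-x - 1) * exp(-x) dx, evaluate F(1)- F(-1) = -E + 3*exp(-1)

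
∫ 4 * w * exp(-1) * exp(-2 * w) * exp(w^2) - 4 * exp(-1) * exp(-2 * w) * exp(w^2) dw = 2*exp((w - 1)^2 - 2) + C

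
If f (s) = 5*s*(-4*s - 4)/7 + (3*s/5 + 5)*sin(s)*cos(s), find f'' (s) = -6*s*sin(2*s)/5 - 10*sin(2*s) + 6*cos(2*s)/5 - 40/7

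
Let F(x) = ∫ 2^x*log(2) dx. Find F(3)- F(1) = 6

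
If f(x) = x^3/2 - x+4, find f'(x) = 3*x^2/2 - 1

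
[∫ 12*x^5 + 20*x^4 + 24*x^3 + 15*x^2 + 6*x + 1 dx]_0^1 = 21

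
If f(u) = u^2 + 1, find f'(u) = 2*u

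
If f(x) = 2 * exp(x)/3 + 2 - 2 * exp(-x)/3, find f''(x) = (2*exp(2*x) - 2)*exp(-x)/3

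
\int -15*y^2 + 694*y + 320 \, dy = -5*y^3 + 347*y^2 + 320*y + C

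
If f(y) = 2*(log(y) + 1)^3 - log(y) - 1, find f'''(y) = (12*log(y)^2 - 12*log(y) - 14)/y^3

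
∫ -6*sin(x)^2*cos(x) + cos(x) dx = sin(x)*cos(2*x) + C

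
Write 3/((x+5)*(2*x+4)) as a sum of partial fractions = -1/(2*(x + 5)) + 1/(2*(x + 2))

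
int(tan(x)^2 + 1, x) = tan(x) + C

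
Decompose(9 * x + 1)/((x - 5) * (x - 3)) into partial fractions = -14/(x - 3) + 23/(x - 5)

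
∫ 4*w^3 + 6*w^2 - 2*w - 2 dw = w^4 + 2*w^3 - w^2 - 2*w + C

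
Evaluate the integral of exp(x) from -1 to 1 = E - exp(-1)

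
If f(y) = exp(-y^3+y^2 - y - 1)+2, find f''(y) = (9*y^4 - 12*y^3 + 10*y^2 - 10*y + 3)*exp(-y^3 + y^2 - y - 1)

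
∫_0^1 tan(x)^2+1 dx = tan(1)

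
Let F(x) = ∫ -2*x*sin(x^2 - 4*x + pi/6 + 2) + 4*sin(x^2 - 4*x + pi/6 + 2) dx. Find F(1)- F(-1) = -cos(pi/6 + 7) + sin(1 + pi/3)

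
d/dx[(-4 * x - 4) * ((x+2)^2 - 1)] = -12*x^2 - 40*x - 28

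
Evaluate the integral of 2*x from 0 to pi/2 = pi^2/4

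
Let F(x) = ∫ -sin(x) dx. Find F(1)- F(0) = -1 + cos(1)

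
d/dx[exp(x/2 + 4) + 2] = exp(x/2 + 4)/2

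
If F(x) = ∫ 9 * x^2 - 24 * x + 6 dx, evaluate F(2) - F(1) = -9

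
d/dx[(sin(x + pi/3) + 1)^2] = 2*cos(x + pi/3) + cos(2*x + pi/6)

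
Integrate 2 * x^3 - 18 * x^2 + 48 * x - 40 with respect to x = x^4/2 - 6*x^3 + 24*x^2 - 40*x + C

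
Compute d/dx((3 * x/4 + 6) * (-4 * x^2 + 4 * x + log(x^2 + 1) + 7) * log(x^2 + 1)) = (-36*x^4*log(x^2 + 1) - 24*x^4 - 168*x^3*log(x^2 + 1) - 168*x^3 + 3*x^2*log(x^2 + 1)^2 + 93*x^2*log(x^2 + 1) + 234*x^2 - 72*x*log(x^2 + 1) + 336*x + 3*log(x^2 + 1)^2 + 117*log(x^2 + 1))/(4*x^2 + 4)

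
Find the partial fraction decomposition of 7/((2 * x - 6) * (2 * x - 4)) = -7/(4*(x - 2)) + 7/(4*(x - 3))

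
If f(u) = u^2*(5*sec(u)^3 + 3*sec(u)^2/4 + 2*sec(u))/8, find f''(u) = (-85*u^2*cos(u)/4 - 3*u^2*cos(2*u)/4 - u^2*cos(3*u)/4 + 3*u^2/2 + 30*u^2/cos(u) + 31*u*sin(u) + 3*u*sin(2*u)/2 + u*sin(3*u) + 13*cos(u)/2 + 3*cos(2*u)/8 + cos(3*u)/2 + 3/8)/(cos(2*u) + 1)^2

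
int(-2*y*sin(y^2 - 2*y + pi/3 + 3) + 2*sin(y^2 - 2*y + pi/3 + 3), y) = cos((y - 1)^2 + pi/3 + 2) + C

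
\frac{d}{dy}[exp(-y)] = -exp(-y)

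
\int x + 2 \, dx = x^2/2 + 2*x + C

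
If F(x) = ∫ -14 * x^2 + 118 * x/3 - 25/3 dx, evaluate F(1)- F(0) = 20/3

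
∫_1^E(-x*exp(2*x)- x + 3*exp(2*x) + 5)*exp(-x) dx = -3*E + 3*exp(-1) + (4 - E)*(-exp(-E) + exp(E))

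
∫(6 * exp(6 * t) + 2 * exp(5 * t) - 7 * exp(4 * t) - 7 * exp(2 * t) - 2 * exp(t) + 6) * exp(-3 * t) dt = (-2*(1 - exp(2*t))^3 + (1 - exp(2*t))^2*exp(t) - exp(4*t) + exp(2*t))*exp(-3*t) + C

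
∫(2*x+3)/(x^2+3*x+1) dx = log(2*x^2 + 6*x + 2) + C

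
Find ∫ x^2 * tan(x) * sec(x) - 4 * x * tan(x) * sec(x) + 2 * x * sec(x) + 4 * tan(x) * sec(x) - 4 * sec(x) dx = (x - 2)^2*sec(x) + C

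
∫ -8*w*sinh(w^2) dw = -4*cosh(w^2) + C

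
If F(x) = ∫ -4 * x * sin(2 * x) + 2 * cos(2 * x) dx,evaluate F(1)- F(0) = 2*cos(2)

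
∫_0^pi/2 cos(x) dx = 1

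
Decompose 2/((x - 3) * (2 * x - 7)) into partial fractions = 4/(2*x - 7) - 2/(x - 3)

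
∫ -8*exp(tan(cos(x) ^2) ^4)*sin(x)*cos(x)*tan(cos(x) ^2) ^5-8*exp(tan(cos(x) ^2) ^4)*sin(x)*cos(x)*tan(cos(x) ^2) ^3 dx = exp(tan(cos(x)^2)^4) + C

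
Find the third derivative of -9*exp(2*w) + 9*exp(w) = -72*exp(2*w) + 9*exp(w)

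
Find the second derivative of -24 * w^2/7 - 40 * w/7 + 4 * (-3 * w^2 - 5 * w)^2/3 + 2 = 144*w^2 + 240*w + 1256/21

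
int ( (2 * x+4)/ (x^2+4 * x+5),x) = log((x + 2)^2 + 1) + C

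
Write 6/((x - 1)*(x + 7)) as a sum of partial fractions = -3/(4*(x + 7)) + 3/(4*(x - 1))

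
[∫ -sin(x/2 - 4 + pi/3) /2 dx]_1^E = cos(-4 + pi/3 + E/2) - sin(pi/6 + 7/2)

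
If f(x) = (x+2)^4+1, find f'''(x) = 24*x + 48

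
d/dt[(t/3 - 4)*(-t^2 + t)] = -t^2 + 26*t/3 - 4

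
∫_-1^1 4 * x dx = 0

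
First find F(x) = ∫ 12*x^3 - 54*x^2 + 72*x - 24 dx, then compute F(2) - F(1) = 3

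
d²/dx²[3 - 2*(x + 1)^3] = -12*x - 12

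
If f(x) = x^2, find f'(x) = 2*x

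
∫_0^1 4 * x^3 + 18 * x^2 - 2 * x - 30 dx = -24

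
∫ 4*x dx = 2*x^2 + C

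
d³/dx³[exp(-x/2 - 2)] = -exp(-x/2 - 2)/8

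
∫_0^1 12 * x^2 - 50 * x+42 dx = 21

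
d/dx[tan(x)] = cos(x)^(-2)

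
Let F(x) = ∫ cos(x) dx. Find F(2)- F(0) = sin(2)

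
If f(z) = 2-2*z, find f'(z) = -2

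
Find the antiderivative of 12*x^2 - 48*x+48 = 4*x^3 - 24*x^2 + 48*x + C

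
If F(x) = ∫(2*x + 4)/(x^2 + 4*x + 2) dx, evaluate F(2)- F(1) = -log(14) + log(28)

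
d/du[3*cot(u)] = -3/sin(u)^2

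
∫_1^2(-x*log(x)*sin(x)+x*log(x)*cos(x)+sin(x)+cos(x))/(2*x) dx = (cos(2) + sin(2))*log(2)/2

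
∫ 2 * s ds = s^2 + C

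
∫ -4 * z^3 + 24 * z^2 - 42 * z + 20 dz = -z^4 + 8*z^3 - 21*z^2 + 20*z + C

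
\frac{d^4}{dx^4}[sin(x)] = sin(x)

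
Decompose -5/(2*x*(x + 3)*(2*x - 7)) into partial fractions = -10/(91*(2*x - 7)) - 5/(78*(x + 3)) + 5/(42*x)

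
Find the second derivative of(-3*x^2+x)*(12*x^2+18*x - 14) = -432*x^2 - 252*x + 120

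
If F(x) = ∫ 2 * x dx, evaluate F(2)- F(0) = 4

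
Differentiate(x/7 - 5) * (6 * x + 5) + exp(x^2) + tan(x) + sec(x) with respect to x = 2*x*exp(x^2) + 12*x/7 + tan(x)^2 + tan(x)*sec(x) - 198/7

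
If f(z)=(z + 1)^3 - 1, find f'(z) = 3*z^2 + 6*z + 3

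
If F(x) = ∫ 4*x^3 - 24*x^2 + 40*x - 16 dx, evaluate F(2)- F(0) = 0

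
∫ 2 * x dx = x^2 + C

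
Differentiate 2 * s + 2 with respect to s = 2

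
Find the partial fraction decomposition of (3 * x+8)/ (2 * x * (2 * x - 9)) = 43/(18*(2*x - 9)) - 4/(9*x)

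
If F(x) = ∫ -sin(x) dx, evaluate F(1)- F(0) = -1 + cos(1)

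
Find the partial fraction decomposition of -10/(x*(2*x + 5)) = 4/(2*x + 5) - 2/x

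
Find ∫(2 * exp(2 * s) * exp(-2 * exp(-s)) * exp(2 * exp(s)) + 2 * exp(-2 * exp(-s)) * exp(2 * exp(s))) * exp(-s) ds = exp(4*sinh(s)) + C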